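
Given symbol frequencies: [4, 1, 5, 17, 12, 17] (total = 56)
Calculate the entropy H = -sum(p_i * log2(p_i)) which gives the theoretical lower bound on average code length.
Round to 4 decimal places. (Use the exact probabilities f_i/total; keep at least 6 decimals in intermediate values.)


Per-symbol terms -p_i * log2(p_i) with p_i = f_i/56:
  p = 4/56 = 0.071429: log2(p) = -3.807355, -p*log2(p) = 0.271954
  p = 1/56 = 0.017857: log2(p) = -5.807355, -p*log2(p) = 0.103703
  p = 5/56 = 0.089286: log2(p) = -3.485427, -p*log2(p) = 0.311199
  p = 17/56 = 0.303571: log2(p) = -1.719892, -p*log2(p) = 0.522110
  p = 12/56 = 0.214286: log2(p) = -2.222392, -p*log2(p) = 0.476227
  p = 17/56 = 0.303571: log2(p) = -1.719892, -p*log2(p) = 0.522110
H = 0.271954 + 0.103703 + 0.311199 + 0.522110 + 0.476227 + 0.522110 = 2.207303

H = 2.2073 bits/symbol


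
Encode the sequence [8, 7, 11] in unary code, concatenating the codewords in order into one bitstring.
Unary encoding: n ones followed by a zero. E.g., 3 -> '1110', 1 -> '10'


Encode each number as n ones followed by a terminating 0:
  8 -> 111111110 (9 bits)
  7 -> 11111110 (8 bits)
  11 -> 111111111110 (12 bits)
Total length = 9 + 8 + 12 = 29 bits.

Unary([8, 7, 11]) = 11111111011111110111111111110 (29 bits)


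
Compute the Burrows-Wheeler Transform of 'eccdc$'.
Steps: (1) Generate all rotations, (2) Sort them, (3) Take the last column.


Rotations (sorted):
  0: $eccdc -> last char: c
  1: c$eccd -> last char: d
  2: ccdc$e -> last char: e
  3: cdc$ec -> last char: c
  4: dc$ecc -> last char: c
  5: eccdc$ -> last char: $


BWT = cdecc$


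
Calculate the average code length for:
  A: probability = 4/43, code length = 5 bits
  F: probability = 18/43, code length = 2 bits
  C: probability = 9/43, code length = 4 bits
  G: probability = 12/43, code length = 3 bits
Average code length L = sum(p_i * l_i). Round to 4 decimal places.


Weighted contributions p_i * l_i:
  A: (4/43) * 5 = 20/43
  F: (18/43) * 2 = 36/43
  C: (9/43) * 4 = 36/43
  G: (12/43) * 3 = 36/43
Sum = (20 + 36 + 36 + 36)/43 = 128/43

L = 128/43 = 2.9767 bits/symbol


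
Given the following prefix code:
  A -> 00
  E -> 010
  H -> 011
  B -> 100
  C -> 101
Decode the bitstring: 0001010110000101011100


Decoding step by step:
Bits 00 -> A
Bits 010 -> E
Bits 101 -> C
Bits 100 -> B
Bits 00 -> A
Bits 101 -> C
Bits 011 -> H
Bits 100 -> B


Decoded message: AECBACHB


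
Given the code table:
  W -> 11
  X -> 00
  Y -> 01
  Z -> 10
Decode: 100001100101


Decoding:
10 -> Z
00 -> X
01 -> Y
10 -> Z
01 -> Y
01 -> Y


Result: ZXYZYY


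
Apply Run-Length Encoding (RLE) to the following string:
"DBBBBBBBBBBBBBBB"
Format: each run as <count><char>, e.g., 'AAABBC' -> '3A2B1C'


Scanning runs left to right:
  i=0: run of 'D' x 1 -> '1D'
  i=1: run of 'B' x 15 -> '15B'

RLE = 1D15B


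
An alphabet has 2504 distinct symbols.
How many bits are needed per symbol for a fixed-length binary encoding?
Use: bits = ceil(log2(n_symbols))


log2(2504) = 11.29
Bracket: 2^11 = 2048 < 2504 <= 2^12 = 4096
So ceil(log2(2504)) = 12

bits = ceil(log2(2504)) = ceil(11.29) = 12 bits


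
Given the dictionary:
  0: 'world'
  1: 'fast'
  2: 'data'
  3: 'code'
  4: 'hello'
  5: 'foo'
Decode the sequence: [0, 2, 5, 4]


Look up each index in the dictionary:
  0 -> 'world'
  2 -> 'data'
  5 -> 'foo'
  4 -> 'hello'

Decoded: "world data foo hello"


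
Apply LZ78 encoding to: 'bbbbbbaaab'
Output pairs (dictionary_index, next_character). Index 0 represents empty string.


LZ78 encoding steps:
Dictionary: {0: ''}
Step 1: w='' (idx 0), next='b' -> output (0, 'b'), add 'b' as idx 1
Step 2: w='b' (idx 1), next='b' -> output (1, 'b'), add 'bb' as idx 2
Step 3: w='bb' (idx 2), next='b' -> output (2, 'b'), add 'bbb' as idx 3
Step 4: w='' (idx 0), next='a' -> output (0, 'a'), add 'a' as idx 4
Step 5: w='a' (idx 4), next='a' -> output (4, 'a'), add 'aa' as idx 5
Step 6: w='b' (idx 1), end of input -> output (1, '')


Encoded: [(0, 'b'), (1, 'b'), (2, 'b'), (0, 'a'), (4, 'a'), (1, '')]


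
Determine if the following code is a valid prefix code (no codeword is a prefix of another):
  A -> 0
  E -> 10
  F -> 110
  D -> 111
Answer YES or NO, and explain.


Checking each pair (does one codeword prefix another?):
  A='0' vs E='10': no prefix
  A='0' vs F='110': no prefix
  A='0' vs D='111': no prefix
  E='10' vs A='0': no prefix
  E='10' vs F='110': no prefix
  E='10' vs D='111': no prefix
  F='110' vs A='0': no prefix
  F='110' vs E='10': no prefix
  F='110' vs D='111': no prefix
  D='111' vs A='0': no prefix
  D='111' vs E='10': no prefix
  D='111' vs F='110': no prefix
No violation found over all pairs.

YES -- this is a valid prefix code. No codeword is a prefix of any other codeword.


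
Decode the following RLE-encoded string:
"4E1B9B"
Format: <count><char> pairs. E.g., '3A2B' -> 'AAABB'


Expanding each <count><char> pair:
  4E -> 'EEEE'
  1B -> 'B'
  9B -> 'BBBBBBBBB'

Decoded = EEEEBBBBBBBBBB


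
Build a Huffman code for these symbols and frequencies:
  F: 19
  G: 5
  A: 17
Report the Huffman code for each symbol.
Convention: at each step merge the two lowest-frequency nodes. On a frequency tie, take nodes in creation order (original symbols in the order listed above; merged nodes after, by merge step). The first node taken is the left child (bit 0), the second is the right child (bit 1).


Huffman tree construction:
Step 1: Merge G(5) + A(17) = 22
Step 2: Merge F(19) + (G+A)(22) = 41
Read each symbol's code off the tree from the root (left child = 0, right child = 1).

Codes:
  F: 0 (length 1)
  G: 10 (length 2)
  A: 11 (length 2)
Average code length: 63/41 = 1.5366 bits/symbol


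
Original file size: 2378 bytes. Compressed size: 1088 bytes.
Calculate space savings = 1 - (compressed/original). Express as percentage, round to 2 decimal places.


ratio = compressed/original = 1088/2378 = 0.457527
savings = 1 - ratio = 1 - 0.457527 = 0.542473
as a percentage: 0.542473 * 100 = 54.25%

Space savings = 1 - 1088/2378 = 54.25%


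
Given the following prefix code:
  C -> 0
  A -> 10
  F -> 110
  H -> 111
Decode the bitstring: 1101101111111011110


Decoding step by step:
Bits 110 -> F
Bits 110 -> F
Bits 111 -> H
Bits 111 -> H
Bits 10 -> A
Bits 111 -> H
Bits 10 -> A


Decoded message: FFHHAHA


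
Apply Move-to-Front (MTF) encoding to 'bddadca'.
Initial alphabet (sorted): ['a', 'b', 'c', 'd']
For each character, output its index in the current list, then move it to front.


MTF encoding:
'b': index 1 in ['a', 'b', 'c', 'd'] -> ['b', 'a', 'c', 'd']
'd': index 3 in ['b', 'a', 'c', 'd'] -> ['d', 'b', 'a', 'c']
'd': index 0 in ['d', 'b', 'a', 'c'] -> ['d', 'b', 'a', 'c']
'a': index 2 in ['d', 'b', 'a', 'c'] -> ['a', 'd', 'b', 'c']
'd': index 1 in ['a', 'd', 'b', 'c'] -> ['d', 'a', 'b', 'c']
'c': index 3 in ['d', 'a', 'b', 'c'] -> ['c', 'd', 'a', 'b']
'a': index 2 in ['c', 'd', 'a', 'b'] -> ['a', 'c', 'd', 'b']


Output: [1, 3, 0, 2, 1, 3, 2]


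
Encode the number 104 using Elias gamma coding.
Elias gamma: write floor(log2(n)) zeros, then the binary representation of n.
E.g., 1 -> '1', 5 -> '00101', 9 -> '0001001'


num_bits = floor(log2(104)) + 1 = 7
leading_zeros = num_bits - 1 = 6
binary(104) = 1101000

Elias gamma(104) = '000000' + '1101000' = 0000001101000 (13 bits)


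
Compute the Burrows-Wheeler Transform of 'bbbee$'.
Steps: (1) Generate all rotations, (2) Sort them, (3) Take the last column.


Rotations (sorted):
  0: $bbbee -> last char: e
  1: bbbee$ -> last char: $
  2: bbee$b -> last char: b
  3: bee$bb -> last char: b
  4: e$bbbe -> last char: e
  5: ee$bbb -> last char: b


BWT = e$bbeb


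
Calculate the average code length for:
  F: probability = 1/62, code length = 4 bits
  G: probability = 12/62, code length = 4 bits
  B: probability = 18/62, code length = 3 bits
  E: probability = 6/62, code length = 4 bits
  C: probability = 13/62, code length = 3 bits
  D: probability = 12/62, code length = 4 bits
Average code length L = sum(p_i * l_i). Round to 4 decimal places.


Weighted contributions p_i * l_i:
  F: (1/62) * 4 = 4/62
  G: (12/62) * 4 = 48/62
  B: (18/62) * 3 = 54/62
  E: (6/62) * 4 = 24/62
  C: (13/62) * 3 = 39/62
  D: (12/62) * 4 = 48/62
Sum = (4 + 48 + 54 + 24 + 39 + 48)/62 = 217/62

L = 217/62 = 3.5000 bits/symbol


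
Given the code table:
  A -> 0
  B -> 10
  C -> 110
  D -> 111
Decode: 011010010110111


Decoding:
0 -> A
110 -> C
10 -> B
0 -> A
10 -> B
110 -> C
111 -> D


Result: ACBABCD


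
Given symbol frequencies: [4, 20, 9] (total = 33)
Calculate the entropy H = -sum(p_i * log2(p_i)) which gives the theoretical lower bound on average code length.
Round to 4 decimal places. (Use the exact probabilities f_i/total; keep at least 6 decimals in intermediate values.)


Per-symbol terms -p_i * log2(p_i) with p_i = f_i/33:
  p = 4/33 = 0.121212: log2(p) = -3.044394, -p*log2(p) = 0.369017
  p = 20/33 = 0.606061: log2(p) = -0.722466, -p*log2(p) = 0.437858
  p = 9/33 = 0.272727: log2(p) = -1.874469, -p*log2(p) = 0.511219
H = 0.369017 + 0.437858 + 0.511219 = 1.318094

H = 1.3181 bits/symbol


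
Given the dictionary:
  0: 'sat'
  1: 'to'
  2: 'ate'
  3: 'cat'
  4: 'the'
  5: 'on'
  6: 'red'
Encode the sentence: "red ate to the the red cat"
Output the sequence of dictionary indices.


Look up each word in the dictionary:
  'red' -> 6
  'ate' -> 2
  'to' -> 1
  'the' -> 4
  'the' -> 4
  'red' -> 6
  'cat' -> 3

Encoded: [6, 2, 1, 4, 4, 6, 3]


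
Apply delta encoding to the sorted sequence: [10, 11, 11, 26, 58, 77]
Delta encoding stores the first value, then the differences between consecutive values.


First value: 10
Deltas:
  11 - 10 = 1
  11 - 11 = 0
  26 - 11 = 15
  58 - 26 = 32
  77 - 58 = 19


Delta encoded: [10, 1, 0, 15, 32, 19]


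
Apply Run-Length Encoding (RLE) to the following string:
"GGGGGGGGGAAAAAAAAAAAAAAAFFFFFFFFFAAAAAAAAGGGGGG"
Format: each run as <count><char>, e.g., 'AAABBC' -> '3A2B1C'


Scanning runs left to right:
  i=0: run of 'G' x 9 -> '9G'
  i=9: run of 'A' x 15 -> '15A'
  i=24: run of 'F' x 9 -> '9F'
  i=33: run of 'A' x 8 -> '8A'
  i=41: run of 'G' x 6 -> '6G'

RLE = 9G15A9F8A6G


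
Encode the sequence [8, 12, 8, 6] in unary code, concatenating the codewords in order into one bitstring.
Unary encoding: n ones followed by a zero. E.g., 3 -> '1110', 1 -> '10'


Encode each number as n ones followed by a terminating 0:
  8 -> 111111110 (9 bits)
  12 -> 1111111111110 (13 bits)
  8 -> 111111110 (9 bits)
  6 -> 1111110 (7 bits)
Total length = 9 + 13 + 9 + 7 = 38 bits.

Unary([8, 12, 8, 6]) = 11111111011111111111101111111101111110 (38 bits)


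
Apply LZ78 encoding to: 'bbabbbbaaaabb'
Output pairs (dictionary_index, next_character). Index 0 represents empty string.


LZ78 encoding steps:
Dictionary: {0: ''}
Step 1: w='' (idx 0), next='b' -> output (0, 'b'), add 'b' as idx 1
Step 2: w='b' (idx 1), next='a' -> output (1, 'a'), add 'ba' as idx 2
Step 3: w='b' (idx 1), next='b' -> output (1, 'b'), add 'bb' as idx 3
Step 4: w='bb' (idx 3), next='a' -> output (3, 'a'), add 'bba' as idx 4
Step 5: w='' (idx 0), next='a' -> output (0, 'a'), add 'a' as idx 5
Step 6: w='a' (idx 5), next='a' -> output (5, 'a'), add 'aa' as idx 6
Step 7: w='bb' (idx 3), end of input -> output (3, '')


Encoded: [(0, 'b'), (1, 'a'), (1, 'b'), (3, 'a'), (0, 'a'), (5, 'a'), (3, '')]


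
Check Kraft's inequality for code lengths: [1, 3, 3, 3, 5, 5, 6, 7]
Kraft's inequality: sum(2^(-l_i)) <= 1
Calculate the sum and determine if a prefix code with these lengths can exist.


Sum = 2^(-1) + 2^(-3) + 2^(-3) + 2^(-3) + 2^(-5) + 2^(-5) + 2^(-6) + 2^(-7)
    = 0.5 + 0.125 + 0.125 + 0.125 + 0.03125 + 0.03125 + 0.015625 + 0.0078125
    = 123/128 = 0.9609375
Since 0.9609375 <= 1, Kraft's inequality IS satisfied.
A prefix code with these lengths CAN exist.

Kraft sum = 0.9609375. Satisfied.


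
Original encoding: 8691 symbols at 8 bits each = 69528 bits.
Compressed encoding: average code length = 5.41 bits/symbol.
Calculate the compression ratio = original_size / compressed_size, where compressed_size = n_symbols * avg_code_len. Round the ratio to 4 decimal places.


original_size = n_symbols * orig_bits = 8691 * 8 = 69528 bits
compressed_size = n_symbols * avg_code_len = 8691 * 5.41 = 47018.31 bits
ratio = original_size / compressed_size = 69528 / 47018.31 = 1.4787

Compression ratio = 1.4787


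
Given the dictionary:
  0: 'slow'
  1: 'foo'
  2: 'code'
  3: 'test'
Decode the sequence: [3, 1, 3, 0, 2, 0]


Look up each index in the dictionary:
  3 -> 'test'
  1 -> 'foo'
  3 -> 'test'
  0 -> 'slow'
  2 -> 'code'
  0 -> 'slow'

Decoded: "test foo test slow code slow"


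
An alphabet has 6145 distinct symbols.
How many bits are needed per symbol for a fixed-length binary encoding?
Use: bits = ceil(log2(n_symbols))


log2(6145) = 12.5852
Bracket: 2^12 = 4096 < 6145 <= 2^13 = 8192
So ceil(log2(6145)) = 13

bits = ceil(log2(6145)) = ceil(12.5852) = 13 bits


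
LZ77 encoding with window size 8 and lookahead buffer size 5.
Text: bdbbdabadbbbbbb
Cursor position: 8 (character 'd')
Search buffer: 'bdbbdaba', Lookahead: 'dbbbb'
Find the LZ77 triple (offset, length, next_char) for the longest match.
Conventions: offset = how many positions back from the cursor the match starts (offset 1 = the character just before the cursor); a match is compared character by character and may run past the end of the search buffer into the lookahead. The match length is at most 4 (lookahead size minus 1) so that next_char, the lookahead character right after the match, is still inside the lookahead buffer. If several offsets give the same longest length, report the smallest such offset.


Try each offset into the search buffer:
  offset=1 (pos 7, char 'a'): match length 0
  offset=2 (pos 6, char 'b'): match length 0
  offset=3 (pos 5, char 'a'): match length 0
  offset=4 (pos 4, char 'd'): match length 1
  offset=5 (pos 3, char 'b'): match length 0
  offset=6 (pos 2, char 'b'): match length 0
  offset=7 (pos 1, char 'd'): match length 3
  offset=8 (pos 0, char 'b'): match length 0
Longest match has length 3 at offset 7.
next_char = character at position 8 + 3 = 11 -> 'b'

Best match: offset=7, length=3 (matching 'dbb' starting at position 1)
LZ77 triple: (7, 3, 'b')


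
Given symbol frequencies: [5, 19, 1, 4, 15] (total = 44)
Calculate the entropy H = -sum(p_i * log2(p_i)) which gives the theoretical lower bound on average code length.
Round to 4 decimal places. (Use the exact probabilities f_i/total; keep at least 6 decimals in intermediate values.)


Per-symbol terms -p_i * log2(p_i) with p_i = f_i/44:
  p = 5/44 = 0.113636: log2(p) = -3.137504, -p*log2(p) = 0.356534
  p = 19/44 = 0.431818: log2(p) = -1.211504, -p*log2(p) = 0.523149
  p = 1/44 = 0.022727: log2(p) = -5.459432, -p*log2(p) = 0.124078
  p = 4/44 = 0.090909: log2(p) = -3.459432, -p*log2(p) = 0.314494
  p = 15/44 = 0.340909: log2(p) = -1.552541, -p*log2(p) = 0.529275
H = 0.356534 + 0.523149 + 0.124078 + 0.314494 + 0.529275 = 1.847530

H = 1.8475 bits/symbol


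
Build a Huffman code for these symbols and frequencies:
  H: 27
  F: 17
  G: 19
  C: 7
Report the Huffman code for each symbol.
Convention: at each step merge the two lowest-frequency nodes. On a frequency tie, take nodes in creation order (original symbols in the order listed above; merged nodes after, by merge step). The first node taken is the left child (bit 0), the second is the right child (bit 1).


Huffman tree construction:
Step 1: Merge C(7) + F(17) = 24
Step 2: Merge G(19) + (C+F)(24) = 43
Step 3: Merge H(27) + (G+(C+F))(43) = 70
Read each symbol's code off the tree from the root (left child = 0, right child = 1).

Codes:
  H: 0 (length 1)
  F: 111 (length 3)
  G: 10 (length 2)
  C: 110 (length 3)
Average code length: 137/70 = 1.9571 bits/symbol


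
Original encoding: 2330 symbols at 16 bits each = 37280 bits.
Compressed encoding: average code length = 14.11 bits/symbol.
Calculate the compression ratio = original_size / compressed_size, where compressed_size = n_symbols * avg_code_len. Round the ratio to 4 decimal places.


original_size = n_symbols * orig_bits = 2330 * 16 = 37280 bits
compressed_size = n_symbols * avg_code_len = 2330 * 14.11 = 32876.3 bits
ratio = original_size / compressed_size = 37280 / 32876.3 = 1.1339

Compression ratio = 1.1339


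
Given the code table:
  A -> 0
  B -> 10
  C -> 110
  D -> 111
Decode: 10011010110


Decoding:
10 -> B
0 -> A
110 -> C
10 -> B
110 -> C


Result: BACBC


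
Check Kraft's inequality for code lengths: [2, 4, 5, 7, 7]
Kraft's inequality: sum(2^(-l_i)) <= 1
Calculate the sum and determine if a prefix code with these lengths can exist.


Sum = 2^(-2) + 2^(-4) + 2^(-5) + 2^(-7) + 2^(-7)
    = 0.25 + 0.0625 + 0.03125 + 0.0078125 + 0.0078125
    = 46/128 = 0.359375
Since 0.359375 <= 1, Kraft's inequality IS satisfied.
A prefix code with these lengths CAN exist.

Kraft sum = 0.359375. Satisfied.


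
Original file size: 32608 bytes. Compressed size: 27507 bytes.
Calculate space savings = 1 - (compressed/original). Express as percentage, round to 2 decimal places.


ratio = compressed/original = 27507/32608 = 0.843566
savings = 1 - ratio = 1 - 0.843566 = 0.156434
as a percentage: 0.156434 * 100 = 15.64%

Space savings = 1 - 27507/32608 = 15.64%


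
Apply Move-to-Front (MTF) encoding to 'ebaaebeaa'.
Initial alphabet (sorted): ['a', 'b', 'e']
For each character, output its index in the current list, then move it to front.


MTF encoding:
'e': index 2 in ['a', 'b', 'e'] -> ['e', 'a', 'b']
'b': index 2 in ['e', 'a', 'b'] -> ['b', 'e', 'a']
'a': index 2 in ['b', 'e', 'a'] -> ['a', 'b', 'e']
'a': index 0 in ['a', 'b', 'e'] -> ['a', 'b', 'e']
'e': index 2 in ['a', 'b', 'e'] -> ['e', 'a', 'b']
'b': index 2 in ['e', 'a', 'b'] -> ['b', 'e', 'a']
'e': index 1 in ['b', 'e', 'a'] -> ['e', 'b', 'a']
'a': index 2 in ['e', 'b', 'a'] -> ['a', 'e', 'b']
'a': index 0 in ['a', 'e', 'b'] -> ['a', 'e', 'b']


Output: [2, 2, 2, 0, 2, 2, 1, 2, 0]


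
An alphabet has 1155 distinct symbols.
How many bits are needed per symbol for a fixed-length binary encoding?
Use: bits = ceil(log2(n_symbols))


log2(1155) = 10.1737
Bracket: 2^10 = 1024 < 1155 <= 2^11 = 2048
So ceil(log2(1155)) = 11

bits = ceil(log2(1155)) = ceil(10.1737) = 11 bits


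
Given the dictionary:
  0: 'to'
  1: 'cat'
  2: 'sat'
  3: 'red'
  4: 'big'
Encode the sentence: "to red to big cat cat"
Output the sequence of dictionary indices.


Look up each word in the dictionary:
  'to' -> 0
  'red' -> 3
  'to' -> 0
  'big' -> 4
  'cat' -> 1
  'cat' -> 1

Encoded: [0, 3, 0, 4, 1, 1]


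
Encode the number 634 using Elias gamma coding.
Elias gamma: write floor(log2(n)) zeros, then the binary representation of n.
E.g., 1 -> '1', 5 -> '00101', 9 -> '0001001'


num_bits = floor(log2(634)) + 1 = 10
leading_zeros = num_bits - 1 = 9
binary(634) = 1001111010

Elias gamma(634) = '000000000' + '1001111010' = 0000000001001111010 (19 bits)


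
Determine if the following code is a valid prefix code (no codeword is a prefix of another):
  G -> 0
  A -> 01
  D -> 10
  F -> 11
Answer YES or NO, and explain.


Checking each pair (does one codeword prefix another?):
  G='0' vs A='01': prefix -- VIOLATION

NO -- this is NOT a valid prefix code. G (0) is a prefix of A (01).


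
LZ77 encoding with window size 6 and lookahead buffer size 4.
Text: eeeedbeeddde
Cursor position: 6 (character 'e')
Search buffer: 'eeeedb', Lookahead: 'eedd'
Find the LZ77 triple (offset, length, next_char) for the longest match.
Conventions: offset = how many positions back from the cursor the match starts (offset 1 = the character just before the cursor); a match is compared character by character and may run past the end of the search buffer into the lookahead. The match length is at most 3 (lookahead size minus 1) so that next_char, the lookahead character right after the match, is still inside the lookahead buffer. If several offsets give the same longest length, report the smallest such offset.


Try each offset into the search buffer:
  offset=1 (pos 5, char 'b'): match length 0
  offset=2 (pos 4, char 'd'): match length 0
  offset=3 (pos 3, char 'e'): match length 1
  offset=4 (pos 2, char 'e'): match length 3
  offset=5 (pos 1, char 'e'): match length 2
  offset=6 (pos 0, char 'e'): match length 2
Longest match has length 3 at offset 4.
next_char = character at position 6 + 3 = 9 -> 'd'

Best match: offset=4, length=3 (matching 'eed' starting at position 2)
LZ77 triple: (4, 3, 'd')


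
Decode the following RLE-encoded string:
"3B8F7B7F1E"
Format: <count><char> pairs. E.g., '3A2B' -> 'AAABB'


Expanding each <count><char> pair:
  3B -> 'BBB'
  8F -> 'FFFFFFFF'
  7B -> 'BBBBBBB'
  7F -> 'FFFFFFF'
  1E -> 'E'

Decoded = BBBFFFFFFFFBBBBBBBFFFFFFFE


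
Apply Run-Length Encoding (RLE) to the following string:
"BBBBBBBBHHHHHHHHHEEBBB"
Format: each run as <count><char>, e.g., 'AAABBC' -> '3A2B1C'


Scanning runs left to right:
  i=0: run of 'B' x 8 -> '8B'
  i=8: run of 'H' x 9 -> '9H'
  i=17: run of 'E' x 2 -> '2E'
  i=19: run of 'B' x 3 -> '3B'

RLE = 8B9H2E3B


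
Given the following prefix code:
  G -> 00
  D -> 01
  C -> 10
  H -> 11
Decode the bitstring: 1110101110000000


Decoding step by step:
Bits 11 -> H
Bits 10 -> C
Bits 10 -> C
Bits 11 -> H
Bits 10 -> C
Bits 00 -> G
Bits 00 -> G
Bits 00 -> G


Decoded message: HCCHCGGG


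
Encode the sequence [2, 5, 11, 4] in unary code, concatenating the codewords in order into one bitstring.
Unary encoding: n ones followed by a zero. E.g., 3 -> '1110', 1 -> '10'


Encode each number as n ones followed by a terminating 0:
  2 -> 110 (3 bits)
  5 -> 111110 (6 bits)
  11 -> 111111111110 (12 bits)
  4 -> 11110 (5 bits)
Total length = 3 + 6 + 12 + 5 = 26 bits.

Unary([2, 5, 11, 4]) = 11011111011111111111011110 (26 bits)


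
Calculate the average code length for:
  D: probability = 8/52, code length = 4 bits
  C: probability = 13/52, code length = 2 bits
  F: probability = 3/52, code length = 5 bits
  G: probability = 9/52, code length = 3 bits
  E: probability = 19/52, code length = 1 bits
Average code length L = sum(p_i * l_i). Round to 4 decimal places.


Weighted contributions p_i * l_i:
  D: (8/52) * 4 = 32/52
  C: (13/52) * 2 = 26/52
  F: (3/52) * 5 = 15/52
  G: (9/52) * 3 = 27/52
  E: (19/52) * 1 = 19/52
Sum = (32 + 26 + 15 + 27 + 19)/52 = 119/52

L = 119/52 = 2.2885 bits/symbol


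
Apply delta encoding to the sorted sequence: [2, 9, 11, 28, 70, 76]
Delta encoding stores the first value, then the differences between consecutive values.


First value: 2
Deltas:
  9 - 2 = 7
  11 - 9 = 2
  28 - 11 = 17
  70 - 28 = 42
  76 - 70 = 6


Delta encoded: [2, 7, 2, 17, 42, 6]


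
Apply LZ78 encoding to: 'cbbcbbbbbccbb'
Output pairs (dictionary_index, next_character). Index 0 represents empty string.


LZ78 encoding steps:
Dictionary: {0: ''}
Step 1: w='' (idx 0), next='c' -> output (0, 'c'), add 'c' as idx 1
Step 2: w='' (idx 0), next='b' -> output (0, 'b'), add 'b' as idx 2
Step 3: w='b' (idx 2), next='c' -> output (2, 'c'), add 'bc' as idx 3
Step 4: w='b' (idx 2), next='b' -> output (2, 'b'), add 'bb' as idx 4
Step 5: w='bb' (idx 4), next='b' -> output (4, 'b'), add 'bbb' as idx 5
Step 6: w='c' (idx 1), next='c' -> output (1, 'c'), add 'cc' as idx 6
Step 7: w='bb' (idx 4), end of input -> output (4, '')


Encoded: [(0, 'c'), (0, 'b'), (2, 'c'), (2, 'b'), (4, 'b'), (1, 'c'), (4, '')]


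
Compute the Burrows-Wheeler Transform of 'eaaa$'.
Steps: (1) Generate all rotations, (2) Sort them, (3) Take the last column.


Rotations (sorted):
  0: $eaaa -> last char: a
  1: a$eaa -> last char: a
  2: aa$ea -> last char: a
  3: aaa$e -> last char: e
  4: eaaa$ -> last char: $


BWT = aaae$


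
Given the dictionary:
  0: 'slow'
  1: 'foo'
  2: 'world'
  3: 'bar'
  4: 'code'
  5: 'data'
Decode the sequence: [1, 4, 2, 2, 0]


Look up each index in the dictionary:
  1 -> 'foo'
  4 -> 'code'
  2 -> 'world'
  2 -> 'world'
  0 -> 'slow'

Decoded: "foo code world world slow"


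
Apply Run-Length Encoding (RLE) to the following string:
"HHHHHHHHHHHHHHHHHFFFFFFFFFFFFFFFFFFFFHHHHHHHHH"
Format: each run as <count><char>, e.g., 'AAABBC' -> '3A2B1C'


Scanning runs left to right:
  i=0: run of 'H' x 17 -> '17H'
  i=17: run of 'F' x 20 -> '20F'
  i=37: run of 'H' x 9 -> '9H'

RLE = 17H20F9H


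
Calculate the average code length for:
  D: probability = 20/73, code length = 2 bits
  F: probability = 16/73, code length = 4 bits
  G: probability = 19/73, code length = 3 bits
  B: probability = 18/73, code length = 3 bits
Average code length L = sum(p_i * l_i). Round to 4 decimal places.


Weighted contributions p_i * l_i:
  D: (20/73) * 2 = 40/73
  F: (16/73) * 4 = 64/73
  G: (19/73) * 3 = 57/73
  B: (18/73) * 3 = 54/73
Sum = (40 + 64 + 57 + 54)/73 = 215/73

L = 215/73 = 2.9452 bits/symbol


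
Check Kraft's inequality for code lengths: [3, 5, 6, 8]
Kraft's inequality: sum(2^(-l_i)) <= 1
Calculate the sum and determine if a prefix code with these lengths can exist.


Sum = 2^(-3) + 2^(-5) + 2^(-6) + 2^(-8)
    = 0.125 + 0.03125 + 0.015625 + 0.00390625
    = 45/256 = 0.17578125
Since 0.17578125 <= 1, Kraft's inequality IS satisfied.
A prefix code with these lengths CAN exist.

Kraft sum = 0.17578125. Satisfied.


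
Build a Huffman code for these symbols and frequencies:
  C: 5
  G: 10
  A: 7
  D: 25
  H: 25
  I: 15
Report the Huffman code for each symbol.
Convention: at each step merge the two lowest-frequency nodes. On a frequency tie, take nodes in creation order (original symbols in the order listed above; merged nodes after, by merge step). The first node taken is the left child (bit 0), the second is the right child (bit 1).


Huffman tree construction:
Step 1: Merge C(5) + A(7) = 12
Step 2: Merge G(10) + (C+A)(12) = 22
Step 3: Merge I(15) + (G+(C+A))(22) = 37
Step 4: Merge D(25) + H(25) = 50
Step 5: Merge (I+(G+(C+A)))(37) + (D+H)(50) = 87
Read each symbol's code off the tree from the root (left child = 0, right child = 1).

Codes:
  C: 0110 (length 4)
  G: 010 (length 3)
  A: 0111 (length 4)
  D: 10 (length 2)
  H: 11 (length 2)
  I: 00 (length 2)
Average code length: 208/87 = 2.3908 bits/symbol


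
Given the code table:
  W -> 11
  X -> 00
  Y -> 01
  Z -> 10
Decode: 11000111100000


Decoding:
11 -> W
00 -> X
01 -> Y
11 -> W
10 -> Z
00 -> X
00 -> X


Result: WXYWZXX


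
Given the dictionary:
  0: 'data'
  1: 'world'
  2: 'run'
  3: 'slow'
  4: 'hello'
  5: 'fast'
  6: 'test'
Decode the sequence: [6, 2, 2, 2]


Look up each index in the dictionary:
  6 -> 'test'
  2 -> 'run'
  2 -> 'run'
  2 -> 'run'

Decoded: "test run run run"


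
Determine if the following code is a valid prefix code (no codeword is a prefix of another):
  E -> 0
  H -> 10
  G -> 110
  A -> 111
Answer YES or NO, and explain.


Checking each pair (does one codeword prefix another?):
  E='0' vs H='10': no prefix
  E='0' vs G='110': no prefix
  E='0' vs A='111': no prefix
  H='10' vs E='0': no prefix
  H='10' vs G='110': no prefix
  H='10' vs A='111': no prefix
  G='110' vs E='0': no prefix
  G='110' vs H='10': no prefix
  G='110' vs A='111': no prefix
  A='111' vs E='0': no prefix
  A='111' vs H='10': no prefix
  A='111' vs G='110': no prefix
No violation found over all pairs.

YES -- this is a valid prefix code. No codeword is a prefix of any other codeword.


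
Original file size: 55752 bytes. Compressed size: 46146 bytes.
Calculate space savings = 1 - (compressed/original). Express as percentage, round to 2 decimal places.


ratio = compressed/original = 46146/55752 = 0.827701
savings = 1 - ratio = 1 - 0.827701 = 0.172299
as a percentage: 0.172299 * 100 = 17.23%

Space savings = 1 - 46146/55752 = 17.23%


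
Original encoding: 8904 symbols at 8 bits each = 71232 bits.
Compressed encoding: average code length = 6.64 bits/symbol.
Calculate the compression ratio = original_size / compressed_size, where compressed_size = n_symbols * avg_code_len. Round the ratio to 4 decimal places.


original_size = n_symbols * orig_bits = 8904 * 8 = 71232 bits
compressed_size = n_symbols * avg_code_len = 8904 * 6.64 = 59122.56 bits
ratio = original_size / compressed_size = 71232 / 59122.56 = 1.2048

Compression ratio = 1.2048


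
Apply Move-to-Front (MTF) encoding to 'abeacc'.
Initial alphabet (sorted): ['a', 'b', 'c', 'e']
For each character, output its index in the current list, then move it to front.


MTF encoding:
'a': index 0 in ['a', 'b', 'c', 'e'] -> ['a', 'b', 'c', 'e']
'b': index 1 in ['a', 'b', 'c', 'e'] -> ['b', 'a', 'c', 'e']
'e': index 3 in ['b', 'a', 'c', 'e'] -> ['e', 'b', 'a', 'c']
'a': index 2 in ['e', 'b', 'a', 'c'] -> ['a', 'e', 'b', 'c']
'c': index 3 in ['a', 'e', 'b', 'c'] -> ['c', 'a', 'e', 'b']
'c': index 0 in ['c', 'a', 'e', 'b'] -> ['c', 'a', 'e', 'b']


Output: [0, 1, 3, 2, 3, 0]


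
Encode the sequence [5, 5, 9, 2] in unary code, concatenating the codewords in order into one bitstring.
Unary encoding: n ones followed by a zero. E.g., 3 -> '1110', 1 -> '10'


Encode each number as n ones followed by a terminating 0:
  5 -> 111110 (6 bits)
  5 -> 111110 (6 bits)
  9 -> 1111111110 (10 bits)
  2 -> 110 (3 bits)
Total length = 6 + 6 + 10 + 3 = 25 bits.

Unary([5, 5, 9, 2]) = 1111101111101111111110110 (25 bits)


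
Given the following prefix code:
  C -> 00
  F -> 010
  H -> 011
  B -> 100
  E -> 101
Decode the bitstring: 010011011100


Decoding step by step:
Bits 010 -> F
Bits 011 -> H
Bits 011 -> H
Bits 100 -> B


Decoded message: FHHB


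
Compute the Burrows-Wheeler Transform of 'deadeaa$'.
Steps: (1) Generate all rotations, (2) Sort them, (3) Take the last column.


Rotations (sorted):
  0: $deadeaa -> last char: a
  1: a$deadea -> last char: a
  2: aa$deade -> last char: e
  3: adeaa$de -> last char: e
  4: deaa$dea -> last char: a
  5: deadeaa$ -> last char: $
  6: eaa$dead -> last char: d
  7: eadeaa$d -> last char: d


BWT = aaeea$dd


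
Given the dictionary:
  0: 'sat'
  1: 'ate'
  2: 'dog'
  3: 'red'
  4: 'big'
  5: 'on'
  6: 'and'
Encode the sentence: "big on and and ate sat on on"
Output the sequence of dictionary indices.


Look up each word in the dictionary:
  'big' -> 4
  'on' -> 5
  'and' -> 6
  'and' -> 6
  'ate' -> 1
  'sat' -> 0
  'on' -> 5
  'on' -> 5

Encoded: [4, 5, 6, 6, 1, 0, 5, 5]


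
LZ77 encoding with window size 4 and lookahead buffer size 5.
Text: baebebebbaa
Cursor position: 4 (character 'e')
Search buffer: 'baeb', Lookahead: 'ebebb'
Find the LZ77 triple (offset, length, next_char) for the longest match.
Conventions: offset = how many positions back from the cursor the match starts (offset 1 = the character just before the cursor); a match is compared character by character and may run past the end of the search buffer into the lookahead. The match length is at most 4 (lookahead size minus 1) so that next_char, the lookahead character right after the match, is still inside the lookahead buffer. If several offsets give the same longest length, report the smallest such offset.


Try each offset into the search buffer:
  offset=1 (pos 3, char 'b'): match length 0
  offset=2 (pos 2, char 'e'): match length 4
  offset=3 (pos 1, char 'a'): match length 0
  offset=4 (pos 0, char 'b'): match length 0
Longest match has length 4 at offset 2.
next_char = character at position 4 + 4 = 8 -> 'b'

Best match: offset=2, length=4 (matching 'ebeb' starting at position 2)
LZ77 triple: (2, 4, 'b')


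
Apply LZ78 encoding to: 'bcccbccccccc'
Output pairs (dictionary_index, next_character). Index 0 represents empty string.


LZ78 encoding steps:
Dictionary: {0: ''}
Step 1: w='' (idx 0), next='b' -> output (0, 'b'), add 'b' as idx 1
Step 2: w='' (idx 0), next='c' -> output (0, 'c'), add 'c' as idx 2
Step 3: w='c' (idx 2), next='c' -> output (2, 'c'), add 'cc' as idx 3
Step 4: w='b' (idx 1), next='c' -> output (1, 'c'), add 'bc' as idx 4
Step 5: w='cc' (idx 3), next='c' -> output (3, 'c'), add 'ccc' as idx 5
Step 6: w='ccc' (idx 5), end of input -> output (5, '')


Encoded: [(0, 'b'), (0, 'c'), (2, 'c'), (1, 'c'), (3, 'c'), (5, '')]


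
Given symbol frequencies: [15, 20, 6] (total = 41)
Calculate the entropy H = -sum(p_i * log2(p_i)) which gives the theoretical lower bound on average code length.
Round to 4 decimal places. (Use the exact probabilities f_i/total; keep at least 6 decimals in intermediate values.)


Per-symbol terms -p_i * log2(p_i) with p_i = f_i/41:
  p = 15/41 = 0.365854: log2(p) = -1.450661, -p*log2(p) = 0.530730
  p = 20/41 = 0.487805: log2(p) = -1.035624, -p*log2(p) = 0.505182
  p = 6/41 = 0.146341: log2(p) = -2.772590, -p*log2(p) = 0.405745
H = 0.530730 + 0.505182 + 0.405745 = 1.441657

H = 1.4417 bits/symbol


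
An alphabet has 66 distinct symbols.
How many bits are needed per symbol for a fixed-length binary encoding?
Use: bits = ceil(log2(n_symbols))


log2(66) = 6.0444
Bracket: 2^6 = 64 < 66 <= 2^7 = 128
So ceil(log2(66)) = 7

bits = ceil(log2(66)) = ceil(6.0444) = 7 bits


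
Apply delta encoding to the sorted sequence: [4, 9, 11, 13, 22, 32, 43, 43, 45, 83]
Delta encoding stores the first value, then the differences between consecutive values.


First value: 4
Deltas:
  9 - 4 = 5
  11 - 9 = 2
  13 - 11 = 2
  22 - 13 = 9
  32 - 22 = 10
  43 - 32 = 11
  43 - 43 = 0
  45 - 43 = 2
  83 - 45 = 38


Delta encoded: [4, 5, 2, 2, 9, 10, 11, 0, 2, 38]


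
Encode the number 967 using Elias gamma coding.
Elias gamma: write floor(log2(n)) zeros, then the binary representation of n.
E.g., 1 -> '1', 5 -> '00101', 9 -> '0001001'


num_bits = floor(log2(967)) + 1 = 10
leading_zeros = num_bits - 1 = 9
binary(967) = 1111000111

Elias gamma(967) = '000000000' + '1111000111' = 0000000001111000111 (19 bits)


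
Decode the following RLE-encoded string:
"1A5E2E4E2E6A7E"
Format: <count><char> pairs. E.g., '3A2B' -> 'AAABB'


Expanding each <count><char> pair:
  1A -> 'A'
  5E -> 'EEEEE'
  2E -> 'EE'
  4E -> 'EEEE'
  2E -> 'EE'
  6A -> 'AAAAAA'
  7E -> 'EEEEEEE'

Decoded = AEEEEEEEEEEEEEAAAAAAEEEEEEE


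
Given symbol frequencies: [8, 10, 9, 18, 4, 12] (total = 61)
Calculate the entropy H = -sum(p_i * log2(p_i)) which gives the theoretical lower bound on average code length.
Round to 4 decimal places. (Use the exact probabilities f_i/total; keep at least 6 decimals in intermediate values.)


Per-symbol terms -p_i * log2(p_i) with p_i = f_i/61:
  p = 8/61 = 0.131148: log2(p) = -2.930737, -p*log2(p) = 0.384359
  p = 10/61 = 0.163934: log2(p) = -2.608809, -p*log2(p) = 0.427674
  p = 9/61 = 0.147541: log2(p) = -2.760812, -p*log2(p) = 0.407333
  p = 18/61 = 0.295082: log2(p) = -1.760812, -p*log2(p) = 0.519584
  p = 4/61 = 0.065574: log2(p) = -3.930737, -p*log2(p) = 0.257753
  p = 12/61 = 0.196721: log2(p) = -2.345775, -p*log2(p) = 0.461464
H = 0.384359 + 0.427674 + 0.407333 + 0.519584 + 0.257753 + 0.461464 = 2.458167

H = 2.4582 bits/symbol


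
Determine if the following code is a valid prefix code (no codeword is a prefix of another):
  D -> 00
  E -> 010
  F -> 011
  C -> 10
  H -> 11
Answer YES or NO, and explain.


Checking each pair (does one codeword prefix another?):
  D='00' vs E='010': no prefix
  D='00' vs F='011': no prefix
  D='00' vs C='10': no prefix
  D='00' vs H='11': no prefix
  E='010' vs D='00': no prefix
  E='010' vs F='011': no prefix
  E='010' vs C='10': no prefix
  E='010' vs H='11': no prefix
  F='011' vs D='00': no prefix
  F='011' vs E='010': no prefix
  F='011' vs C='10': no prefix
  F='011' vs H='11': no prefix
  C='10' vs D='00': no prefix
  C='10' vs E='010': no prefix
  C='10' vs F='011': no prefix
  C='10' vs H='11': no prefix
  H='11' vs D='00': no prefix
  H='11' vs E='010': no prefix
  H='11' vs F='011': no prefix
  H='11' vs C='10': no prefix
No violation found over all pairs.

YES -- this is a valid prefix code. No codeword is a prefix of any other codeword.


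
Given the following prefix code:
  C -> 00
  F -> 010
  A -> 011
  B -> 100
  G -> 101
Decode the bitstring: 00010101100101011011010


Decoding step by step:
Bits 00 -> C
Bits 010 -> F
Bits 101 -> G
Bits 100 -> B
Bits 101 -> G
Bits 011 -> A
Bits 011 -> A
Bits 010 -> F


Decoded message: CFGBGAAF


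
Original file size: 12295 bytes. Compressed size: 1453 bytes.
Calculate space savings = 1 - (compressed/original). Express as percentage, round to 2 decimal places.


ratio = compressed/original = 1453/12295 = 0.118178
savings = 1 - ratio = 1 - 0.118178 = 0.881822
as a percentage: 0.881822 * 100 = 88.18%

Space savings = 1 - 1453/12295 = 88.18%


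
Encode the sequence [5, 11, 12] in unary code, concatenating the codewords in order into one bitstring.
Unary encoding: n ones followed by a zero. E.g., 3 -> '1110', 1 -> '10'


Encode each number as n ones followed by a terminating 0:
  5 -> 111110 (6 bits)
  11 -> 111111111110 (12 bits)
  12 -> 1111111111110 (13 bits)
Total length = 6 + 12 + 13 = 31 bits.

Unary([5, 11, 12]) = 1111101111111111101111111111110 (31 bits)


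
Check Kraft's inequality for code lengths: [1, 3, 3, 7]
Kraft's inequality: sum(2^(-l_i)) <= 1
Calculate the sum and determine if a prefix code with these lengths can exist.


Sum = 2^(-1) + 2^(-3) + 2^(-3) + 2^(-7)
    = 0.5 + 0.125 + 0.125 + 0.0078125
    = 97/128 = 0.7578125
Since 0.7578125 <= 1, Kraft's inequality IS satisfied.
A prefix code with these lengths CAN exist.

Kraft sum = 0.7578125. Satisfied.


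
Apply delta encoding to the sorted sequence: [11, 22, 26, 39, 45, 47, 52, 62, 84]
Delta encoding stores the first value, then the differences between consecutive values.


First value: 11
Deltas:
  22 - 11 = 11
  26 - 22 = 4
  39 - 26 = 13
  45 - 39 = 6
  47 - 45 = 2
  52 - 47 = 5
  62 - 52 = 10
  84 - 62 = 22


Delta encoded: [11, 11, 4, 13, 6, 2, 5, 10, 22]


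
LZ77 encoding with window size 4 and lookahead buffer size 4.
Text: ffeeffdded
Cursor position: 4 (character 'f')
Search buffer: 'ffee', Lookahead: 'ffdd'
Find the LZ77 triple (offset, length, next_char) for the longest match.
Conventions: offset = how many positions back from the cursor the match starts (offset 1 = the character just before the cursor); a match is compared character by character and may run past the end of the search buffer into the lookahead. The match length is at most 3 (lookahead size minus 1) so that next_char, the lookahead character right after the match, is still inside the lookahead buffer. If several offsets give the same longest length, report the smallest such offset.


Try each offset into the search buffer:
  offset=1 (pos 3, char 'e'): match length 0
  offset=2 (pos 2, char 'e'): match length 0
  offset=3 (pos 1, char 'f'): match length 1
  offset=4 (pos 0, char 'f'): match length 2
Longest match has length 2 at offset 4.
next_char = character at position 4 + 2 = 6 -> 'd'

Best match: offset=4, length=2 (matching 'ff' starting at position 0)
LZ77 triple: (4, 2, 'd')


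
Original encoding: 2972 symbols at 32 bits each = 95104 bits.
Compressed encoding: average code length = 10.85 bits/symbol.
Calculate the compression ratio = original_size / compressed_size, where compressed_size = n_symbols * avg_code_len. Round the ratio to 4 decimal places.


original_size = n_symbols * orig_bits = 2972 * 32 = 95104 bits
compressed_size = n_symbols * avg_code_len = 2972 * 10.85 = 32246.2 bits
ratio = original_size / compressed_size = 95104 / 32246.2 = 2.9493

Compression ratio = 2.9493


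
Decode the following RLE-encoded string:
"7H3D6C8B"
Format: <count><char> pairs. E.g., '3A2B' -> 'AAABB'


Expanding each <count><char> pair:
  7H -> 'HHHHHHH'
  3D -> 'DDD'
  6C -> 'CCCCCC'
  8B -> 'BBBBBBBB'

Decoded = HHHHHHHDDDCCCCCCBBBBBBBB


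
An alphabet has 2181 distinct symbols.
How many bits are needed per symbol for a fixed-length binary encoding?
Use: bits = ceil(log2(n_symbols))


log2(2181) = 11.0908
Bracket: 2^11 = 2048 < 2181 <= 2^12 = 4096
So ceil(log2(2181)) = 12

bits = ceil(log2(2181)) = ceil(11.0908) = 12 bits


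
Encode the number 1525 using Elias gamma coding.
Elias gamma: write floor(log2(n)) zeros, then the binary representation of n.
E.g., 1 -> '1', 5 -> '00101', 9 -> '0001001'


num_bits = floor(log2(1525)) + 1 = 11
leading_zeros = num_bits - 1 = 10
binary(1525) = 10111110101

Elias gamma(1525) = '0000000000' + '10111110101' = 000000000010111110101 (21 bits)
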